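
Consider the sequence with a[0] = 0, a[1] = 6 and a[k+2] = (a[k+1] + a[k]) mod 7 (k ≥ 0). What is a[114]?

6

We have a[0] = 0; a[1] = 6; a[2] = 6; a[3] = 5; a[4] = 4; a[5] = 2; a[6] = 6; a[7] = 1; a[8] = 0; a[9] = 1; a[10] = 1; a[11] = 2; a[12] = 3; a[13] = 5; a[14] = 1; a[15] = 6; a[16] = 0; a[17] = 6.
Since (a[16], a[17]) = (a[0], a[1]) = (0, 6) (two consecutive terms determine the rest), the sequence is periodic with period 16.
(114 - 0) mod 16 = 2, so a[114] = a[2] = 6.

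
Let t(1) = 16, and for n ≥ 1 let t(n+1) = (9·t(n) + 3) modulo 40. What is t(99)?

6

Listing terms: t(1) = 16; t(2) = 27; t(3) = 6; t(4) = 17; t(5) = 36; t(6) = 7; t(7) = 26; t(8) = 37; t(9) = 16.
Since t(9) = t(1) = 16, the sequence is periodic with period 8.
So t(99) = t(1 + ((99-1) mod 8)) = t(3) = 6.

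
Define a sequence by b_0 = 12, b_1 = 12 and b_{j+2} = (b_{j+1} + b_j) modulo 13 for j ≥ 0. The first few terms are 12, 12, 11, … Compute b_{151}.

b_0 = 12; b_1 = 12; b_2 = 11; b_3 = 10; b_4 = 8; b_5 = 5; b_6 = 0; b_7 = 5; b_8 = 5; b_9 = 10; b_{10} = 2; b_{11} = 12; b_{12} = 1; b_{13} = 0; b_{14} = 1; b_{15} = 1; b_{16} = 2; b_{17} = 3; b_{18} = 5; b_{19} = 8; b_{20} = 0; b_{21} = 8; b_{22} = 8; b_{23} = 3; b_{24} = 11; b_{25} = 1; b_{26} = 12; b_{27} = 0; b_{28} = 12; b_{29} = 12.
The sequence repeats with period 28.
So b_{151} = b_{0 + ((151-0) mod 28)} = b_{11} = 12.

12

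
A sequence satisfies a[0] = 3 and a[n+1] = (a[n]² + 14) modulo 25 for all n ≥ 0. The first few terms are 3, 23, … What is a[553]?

13

a[0] = 3; a[1] = 23; a[2] = 18; a[3] = 13; a[4] = 8; a[5] = 3.
The sequence repeats with period 5.
So a[553] = a[0 + ((553-0) mod 5)] = a[3] = 13.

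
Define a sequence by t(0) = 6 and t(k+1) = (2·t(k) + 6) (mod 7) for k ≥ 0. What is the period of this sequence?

We have t(0) = 6,  t(1) = 4,  t(2) = 0,  t(3) = 6.
Since t(3) = t(0) = 6, the sequence is periodic with period 3.

3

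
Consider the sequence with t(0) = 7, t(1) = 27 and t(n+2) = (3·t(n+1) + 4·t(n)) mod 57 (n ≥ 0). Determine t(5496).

Computing terms: t(0) = 7,  t(1) = 27,  t(2) = 52,  t(3) = 36,  t(4) = 31,  t(5) = 9,  t(6) = 37,  t(7) = 33,  t(8) = 19,  t(9) = 18,  t(10) = 16,  t(11) = 6,  t(12) = 25,  t(13) = 42,  t(14) = 55,  t(15) = 48,  t(16) = 22,  t(17) = 30,  t(18) = 7,  t(19) = 27.
Since (t(18), t(19)) = (t(0), t(1)) = (7, 27) (two consecutive terms determine the rest), the sequence is periodic with period 18.
So t(5496) = t(0 + ((5496-0) mod 18)) = t(6) = 37.

37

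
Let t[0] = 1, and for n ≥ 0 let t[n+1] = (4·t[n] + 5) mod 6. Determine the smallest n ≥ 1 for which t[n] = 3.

Computing terms: t[0] = 1,  t[1] = 3,  t[2] = 5,  t[3] = 1.
Since t[3] = t[0] = 1, the sequence is periodic with period 3.
The value 3 first appears (with n ≥ 1) at t[1].

1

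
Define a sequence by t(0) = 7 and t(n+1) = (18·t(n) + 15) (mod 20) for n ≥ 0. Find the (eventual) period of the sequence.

4

Listing terms: t(0) = 7; t(1) = 1; t(2) = 13; t(3) = 9; t(4) = 17; t(5) = 1.
Since t(5) = t(1) = 1, the sequence is eventually periodic: after a pre-period of length 1 it cycles with period 4.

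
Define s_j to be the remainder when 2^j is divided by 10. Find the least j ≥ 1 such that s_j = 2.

1

Listing terms: s_0 = 1,  s_1 = 2,  s_2 = 4,  s_3 = 8,  s_4 = 6,  s_5 = 2.
Since s_5 = s_1 = 2, the sequence is eventually periodic: after a pre-period of length 1 it cycles with period 4.
The value 2 first appears (with j ≥ 1) at s_1.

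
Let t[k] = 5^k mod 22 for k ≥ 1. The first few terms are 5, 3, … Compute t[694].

9

We have t[1] = 5,  t[2] = 3,  t[3] = 15,  t[4] = 9,  t[5] = 1,  t[6] = 5.
The sequence repeats with period 5.
(694 - 1) mod 5 = 3, so t[694] = t[4] = 9.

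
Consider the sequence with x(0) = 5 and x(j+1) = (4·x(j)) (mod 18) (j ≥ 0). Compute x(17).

8

Computing terms: x(0) = 5; x(1) = 2; x(2) = 8; x(3) = 14; x(4) = 2.
Since x(4) = x(1) = 2, the sequence is eventually periodic: after a pre-period of length 1 it cycles with period 3.
For j ≥ 1, x(j) depends only on (j - 1) mod 3. (17 - 1) mod 3 = 1, so x(17) = x(2) = 8.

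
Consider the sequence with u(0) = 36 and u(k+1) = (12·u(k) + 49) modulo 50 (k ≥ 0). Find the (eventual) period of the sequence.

4

u(0) = 36,  u(1) = 31,  u(2) = 21,  u(3) = 1,  u(4) = 11,  u(5) = 31.
Since u(5) = u(1) = 31, the sequence is eventually periodic: after a pre-period of length 1 it cycles with period 4.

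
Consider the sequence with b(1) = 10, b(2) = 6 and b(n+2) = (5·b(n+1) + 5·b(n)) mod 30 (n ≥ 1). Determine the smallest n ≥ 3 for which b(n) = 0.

5

We have b(1) = 10, b(2) = 6, b(3) = 20, b(4) = 10, b(5) = 0, b(6) = 20, b(7) = 10.
Since (b(6), b(7)) = (b(3), b(4)) = (20, 10) (two consecutive terms determine the rest), the sequence is eventually periodic: after a pre-period of length 2 it cycles with period 3.
The value 0 first appears (with n ≥ 3) at b(5).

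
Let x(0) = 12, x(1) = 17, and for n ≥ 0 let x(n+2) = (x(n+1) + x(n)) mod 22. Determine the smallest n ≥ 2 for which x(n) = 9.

We have x(0) = 12; x(1) = 17; x(2) = 7; x(3) = 2; x(4) = 9; x(5) = 11; x(6) = 20; x(7) = 9; x(8) = 7; x(9) = 16; x(10) = 1; x(11) = 17; x(12) = 18; x(13) = 13; x(14) = 9; x(15) = 0; x(16) = 9; x(17) = 9; x(18) = 18; x(19) = 5; x(20) = 1; x(21) = 6; x(22) = 7; x(23) = 13; x(24) = 20; x(25) = 11; x(26) = 9; x(27) = 20; x(28) = 7; x(29) = 5; x(30) = 12; x(31) = 17.
Since (x(30), x(31)) = (x(0), x(1)) = (12, 17) (two consecutive terms determine the rest), the sequence is periodic with period 30.
The value 9 first appears (with n ≥ 2) at x(4).

4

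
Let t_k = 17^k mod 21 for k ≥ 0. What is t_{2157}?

20

We have t_0 = 1; t_1 = 17; t_2 = 16; t_3 = 20; t_4 = 4; t_5 = 5; t_6 = 1.
Since t_6 = t_0 = 1, the sequence is periodic with period 6.
(2157 - 0) mod 6 = 3, so t_{2157} = t_3 = 20.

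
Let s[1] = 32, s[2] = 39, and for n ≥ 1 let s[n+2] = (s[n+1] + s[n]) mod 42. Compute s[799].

4

We have s[1] = 32, s[2] = 39, s[3] = 29, s[4] = 26, s[5] = 13, s[6] = 39, s[7] = 10, s[8] = 7, s[9] = 17, s[10] = 24, s[11] = 41, s[12] = 23, s[13] = 22, s[14] = 3, s[15] = 25, s[16] = 28, s[17] = 11, s[18] = 39, s[19] = 8, s[20] = 5, s[21] = 13, s[22] = 18, s[23] = 31, s[24] = 7, s[25] = 38, s[26] = 3, s[27] = 41, s[28] = 2, s[29] = 1, s[30] = 3, s[31] = 4, s[32] = 7, s[33] = 11, s[34] = 18, s[35] = 29, s[36] = 5, s[37] = 34, s[38] = 39, s[39] = 31, s[40] = 28, s[41] = 17, s[42] = 3, s[43] = 20, s[44] = 23, s[45] = 1, s[46] = 24, s[47] = 25, s[48] = 7, s[49] = 32, s[50] = 39.
Since (s[49], s[50]) = (s[1], s[2]) = (32, 39) (two consecutive terms determine the rest), the sequence is periodic with period 48.
So s[799] = s[1 + ((799-1) mod 48)] = s[31] = 4.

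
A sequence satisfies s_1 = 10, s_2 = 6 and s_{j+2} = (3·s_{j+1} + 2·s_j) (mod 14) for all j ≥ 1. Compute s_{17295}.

8

Computing terms: s_1 = 10; s_2 = 6; s_3 = 10; s_4 = 0; s_5 = 6; s_6 = 4; s_7 = 10; s_8 = 10; s_9 = 8; s_{10} = 2; s_{11} = 8; s_{12} = 0; s_{13} = 2; s_{14} = 6; s_{15} = 8; s_{16} = 8; s_{17} = 12; s_{18} = 10; s_{19} = 12; s_{20} = 0; s_{21} = 10; s_{22} = 2; s_{23} = 12; s_{24} = 12; s_{25} = 4; s_{26} = 8; s_{27} = 4; s_{28} = 0; s_{29} = 8; s_{30} = 10; s_{31} = 4; s_{32} = 4; s_{33} = 6; s_{34} = 12; s_{35} = 6; s_{36} = 0; s_{37} = 12; s_{38} = 8; s_{39} = 6; s_{40} = 6; s_{41} = 2; s_{42} = 4; s_{43} = 2; s_{44} = 0; s_{45} = 4; s_{46} = 12; s_{47} = 2; s_{48} = 2; s_{49} = 10; s_{50} = 6.
The sequence repeats with period 48.
So s_{17295} = s_{1 + ((17295-1) mod 48)} = s_{15} = 8.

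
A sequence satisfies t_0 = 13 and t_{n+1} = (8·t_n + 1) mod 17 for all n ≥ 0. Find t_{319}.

10

We have t_0 = 13, t_1 = 3, t_2 = 8, t_3 = 14, t_4 = 11, t_5 = 4, t_6 = 16, t_7 = 10, t_8 = 13.
The sequence repeats with period 8.
So t_{319} = t_{0 + ((319-0) mod 8)} = t_7 = 10.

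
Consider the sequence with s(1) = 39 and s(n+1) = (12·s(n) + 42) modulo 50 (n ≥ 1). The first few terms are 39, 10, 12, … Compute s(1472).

Listing terms: s(1) = 39, s(2) = 10, s(3) = 12, s(4) = 36, s(5) = 24, s(6) = 30, s(7) = 2, s(8) = 16, s(9) = 34, s(10) = 0, s(11) = 42, s(12) = 46, s(13) = 44, s(14) = 20, s(15) = 32, s(16) = 26, s(17) = 4, s(18) = 40, s(19) = 22, s(20) = 6, s(21) = 14, s(22) = 10.
Since s(22) = s(2) = 10, the sequence is eventually periodic: after a pre-period of length 1 it cycles with period 20.
For n ≥ 2, s(n) depends only on (n - 2) mod 20. (1472 - 2) mod 20 = 10, so s(1472) = s(12) = 46.

46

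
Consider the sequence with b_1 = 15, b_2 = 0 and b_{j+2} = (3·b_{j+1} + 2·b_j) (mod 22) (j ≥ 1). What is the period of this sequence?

Listing terms: b_1 = 15, b_2 = 0, b_3 = 8, b_4 = 2, b_5 = 0, b_6 = 4, b_7 = 12, b_8 = 0, b_9 = 2, b_{10} = 6, b_{11} = 0, b_{12} = 12, b_{13} = 14, b_{14} = 0, b_{15} = 6, b_{16} = 18, b_{17} = 0, b_{18} = 14, b_{19} = 20, b_{20} = 0, b_{21} = 18, b_{22} = 10, b_{23} = 0, b_{24} = 20, b_{25} = 16, b_{26} = 0, b_{27} = 10, b_{28} = 8, b_{29} = 0, b_{30} = 16, b_{31} = 4, b_{32} = 0, b_{33} = 8.
Since (b_{32}, b_{33}) = (b_2, b_3) = (0, 8) (two consecutive terms determine the rest), the sequence is eventually periodic: after a pre-period of length 1 it cycles with period 30.

30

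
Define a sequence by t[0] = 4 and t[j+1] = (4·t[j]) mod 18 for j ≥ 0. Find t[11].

Listing terms: t[0] = 4; t[1] = 16; t[2] = 10; t[3] = 4.
Since t[3] = t[0] = 4, the sequence is periodic with period 3.
So t[11] = t[0 + ((11-0) mod 3)] = t[2] = 10.

10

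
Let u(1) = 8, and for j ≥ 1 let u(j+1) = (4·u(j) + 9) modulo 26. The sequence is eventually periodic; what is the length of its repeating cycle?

Computing terms: u(1) = 8,  u(2) = 15,  u(3) = 17,  u(4) = 25,  u(5) = 5,  u(6) = 3,  u(7) = 21,  u(8) = 15.
Since u(8) = u(2) = 15, the sequence is eventually periodic: after a pre-period of length 1 it cycles with period 6.

6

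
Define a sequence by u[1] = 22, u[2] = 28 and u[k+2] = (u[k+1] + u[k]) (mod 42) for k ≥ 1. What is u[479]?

16

Computing terms: u[1] = 22,  u[2] = 28,  u[3] = 8,  u[4] = 36,  u[5] = 2,  u[6] = 38,  u[7] = 40,  u[8] = 36,  u[9] = 34,  u[10] = 28,  u[11] = 20,  u[12] = 6,  u[13] = 26,  u[14] = 32,  u[15] = 16,  u[16] = 6,  u[17] = 22,  u[18] = 28.
The sequence repeats with period 16.
(479 - 1) mod 16 = 14, so u[479] = u[15] = 16.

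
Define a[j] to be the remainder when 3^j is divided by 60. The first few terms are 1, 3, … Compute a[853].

3

Listing terms: a[0] = 1; a[1] = 3; a[2] = 9; a[3] = 27; a[4] = 21; a[5] = 3.
Since a[5] = a[1] = 3, the sequence is eventually periodic: after a pre-period of length 1 it cycles with period 4.
For j ≥ 1, a[j] depends only on (j - 1) mod 4. (853 - 1) mod 4 = 0, so a[853] = a[1] = 3.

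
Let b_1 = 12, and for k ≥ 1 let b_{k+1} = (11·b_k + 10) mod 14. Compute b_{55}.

Computing terms: b_1 = 12; b_2 = 2; b_3 = 4; b_4 = 12.
The sequence repeats with period 3.
So b_{55} = b_{1 + ((55-1) mod 3)} = b_1 = 12.

12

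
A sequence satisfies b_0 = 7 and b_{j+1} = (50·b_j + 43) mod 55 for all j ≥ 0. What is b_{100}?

We have b_0 = 7, b_1 = 8, b_2 = 3, b_3 = 28, b_4 = 13, b_5 = 33, b_6 = 43, b_7 = 48, b_8 = 23, b_9 = 38, b_{10} = 18, b_{11} = 8.
Since b_{11} = b_1 = 8, the sequence is eventually periodic: after a pre-period of length 1 it cycles with period 10.
For j ≥ 1, b_j depends only on (j - 1) mod 10. (100 - 1) mod 10 = 9, so b_{100} = b_{10} = 18.

18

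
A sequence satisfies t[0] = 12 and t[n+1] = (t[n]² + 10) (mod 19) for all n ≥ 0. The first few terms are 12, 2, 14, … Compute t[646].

14

We have t[0] = 12; t[1] = 2; t[2] = 14; t[3] = 16; t[4] = 0; t[5] = 10; t[6] = 15; t[7] = 7; t[8] = 2.
Since t[8] = t[1] = 2, the sequence is eventually periodic: after a pre-period of length 1 it cycles with period 7.
For n ≥ 1, t[n] depends only on (n - 1) mod 7. (646 - 1) mod 7 = 1, so t[646] = t[2] = 14.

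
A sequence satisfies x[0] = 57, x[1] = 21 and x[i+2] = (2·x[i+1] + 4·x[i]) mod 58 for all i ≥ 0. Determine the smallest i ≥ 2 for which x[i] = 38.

2

Computing terms: x[0] = 57, x[1] = 21, x[2] = 38, x[3] = 44, x[4] = 8, x[5] = 18, x[6] = 10, x[7] = 34, x[8] = 50, x[9] = 4, x[10] = 34, x[11] = 26, x[12] = 14, x[13] = 16, x[14] = 30, x[15] = 8, x[16] = 20, x[17] = 14, x[18] = 50, x[19] = 40, x[20] = 48, x[21] = 24, x[22] = 8, x[23] = 54, x[24] = 24, x[25] = 32, x[26] = 44, x[27] = 42, x[28] = 28, x[29] = 50, x[30] = 38, x[31] = 44.
Since (x[30], x[31]) = (x[2], x[3]) = (38, 44) (two consecutive terms determine the rest), the sequence is eventually periodic: after a pre-period of length 2 it cycles with period 28.
The value 38 first appears (with i ≥ 2) at x[2].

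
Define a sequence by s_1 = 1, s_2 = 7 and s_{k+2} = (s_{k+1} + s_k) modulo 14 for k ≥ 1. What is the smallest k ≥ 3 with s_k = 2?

We have s_1 = 1, s_2 = 7, s_3 = 8, s_4 = 1, s_5 = 9, s_6 = 10, s_7 = 5, s_8 = 1, s_9 = 6, s_{10} = 7, s_{11} = 13, s_{12} = 6, s_{13} = 5, s_{14} = 11, s_{15} = 2, s_{16} = 13, s_{17} = 1, s_{18} = 0, s_{19} = 1, s_{20} = 1, s_{21} = 2, s_{22} = 3, s_{23} = 5, s_{24} = 8, s_{25} = 13, s_{26} = 7, s_{27} = 6, s_{28} = 13, s_{29} = 5, s_{30} = 4, s_{31} = 9, s_{32} = 13, s_{33} = 8, s_{34} = 7, s_{35} = 1, s_{36} = 8, s_{37} = 9, s_{38} = 3, s_{39} = 12, s_{40} = 1, s_{41} = 13, s_{42} = 0, s_{43} = 13, s_{44} = 13, s_{45} = 12, s_{46} = 11, s_{47} = 9, s_{48} = 6, s_{49} = 1, s_{50} = 7.
The sequence repeats with period 48.
The value 2 first appears (with k ≥ 3) at s_{15}.

15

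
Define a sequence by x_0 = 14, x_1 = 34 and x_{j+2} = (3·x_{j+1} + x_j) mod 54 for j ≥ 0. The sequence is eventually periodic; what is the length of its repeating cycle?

18

Computing terms: x_0 = 14; x_1 = 34; x_2 = 8; x_3 = 4; x_4 = 20; x_5 = 10; x_6 = 50; x_7 = 52; x_8 = 44; x_9 = 22; x_{10} = 2; x_{11} = 28; x_{12} = 32; x_{13} = 16; x_{14} = 26; x_{15} = 40; x_{16} = 38; x_{17} = 46; x_{18} = 14; x_{19} = 34.
The sequence repeats with period 18.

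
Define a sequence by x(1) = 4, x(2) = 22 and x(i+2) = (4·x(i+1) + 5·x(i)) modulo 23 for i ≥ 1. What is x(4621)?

We have x(1) = 4; x(2) = 22; x(3) = 16; x(4) = 13; x(5) = 17; x(6) = 18; x(7) = 19; x(8) = 5; x(9) = 0; x(10) = 2; x(11) = 8; x(12) = 19; x(13) = 1; x(14) = 7; x(15) = 10; x(16) = 6; x(17) = 5; x(18) = 4; x(19) = 18; x(20) = 0; x(21) = 21; x(22) = 15; x(23) = 4; x(24) = 22.
The sequence repeats with period 22.
(4621 - 1) mod 22 = 0, so x(4621) = x(1) = 4.

4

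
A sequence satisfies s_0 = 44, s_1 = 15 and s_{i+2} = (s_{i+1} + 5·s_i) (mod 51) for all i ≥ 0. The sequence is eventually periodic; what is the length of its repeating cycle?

48

We have s_0 = 44; s_1 = 15; s_2 = 31; s_3 = 4; s_4 = 6; s_5 = 26; s_6 = 5; s_7 = 33; s_8 = 7; s_9 = 19; s_{10} = 3; s_{11} = 47; s_{12} = 11; s_{13} = 42; s_{14} = 46; s_{15} = 1; s_{16} = 27; s_{17} = 32; s_{18} = 14; s_{19} = 21; s_{20} = 40; s_{21} = 43; s_{22} = 39; s_{23} = 50; s_{24} = 41; s_{25} = 36; s_{26} = 37; s_{27} = 13; s_{28} = 45; s_{29} = 8; s_{30} = 29; s_{31} = 18; s_{32} = 10; s_{33} = 49; s_{34} = 48; s_{35} = 38; s_{36} = 23; s_{37} = 9; s_{38} = 22; s_{39} = 16; s_{40} = 24; s_{41} = 2; s_{42} = 20; s_{43} = 30; s_{44} = 28; s_{45} = 25; s_{46} = 12; s_{47} = 35; s_{48} = 44; s_{49} = 15.
Since (s_{48}, s_{49}) = (s_0, s_1) = (44, 15) (two consecutive terms determine the rest), the sequence is periodic with period 48.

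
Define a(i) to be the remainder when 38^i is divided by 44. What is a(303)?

4

Listing terms: a(1) = 38, a(2) = 36, a(3) = 4, a(4) = 20, a(5) = 12, a(6) = 16, a(7) = 36.
Since a(7) = a(2) = 36, the sequence is eventually periodic: after a pre-period of length 1 it cycles with period 5.
For i ≥ 2, a(i) depends only on (i - 2) mod 5. (303 - 2) mod 5 = 1, so a(303) = a(3) = 4.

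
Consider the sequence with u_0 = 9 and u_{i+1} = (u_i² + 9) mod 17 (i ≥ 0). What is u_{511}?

We have u_0 = 9, u_1 = 5, u_2 = 0, u_3 = 9.
Since u_3 = u_0 = 9, the sequence is periodic with period 3.
(511 - 0) mod 3 = 1, so u_{511} = u_1 = 5.

5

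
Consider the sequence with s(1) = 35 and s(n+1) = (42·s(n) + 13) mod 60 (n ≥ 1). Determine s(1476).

31

Computing terms: s(1) = 35; s(2) = 43; s(3) = 19; s(4) = 31; s(5) = 55; s(6) = 43.
Since s(6) = s(2) = 43, the sequence is eventually periodic: after a pre-period of length 1 it cycles with period 4.
For n ≥ 2, s(n) depends only on (n - 2) mod 4. (1476 - 2) mod 4 = 2, so s(1476) = s(4) = 31.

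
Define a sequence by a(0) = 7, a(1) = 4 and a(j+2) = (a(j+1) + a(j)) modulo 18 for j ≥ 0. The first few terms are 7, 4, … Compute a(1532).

Computing terms: a(0) = 7, a(1) = 4, a(2) = 11, a(3) = 15, a(4) = 8, a(5) = 5, a(6) = 13, a(7) = 0, a(8) = 13, a(9) = 13, a(10) = 8, a(11) = 3, a(12) = 11, a(13) = 14, a(14) = 7, a(15) = 3, a(16) = 10, a(17) = 13, a(18) = 5, a(19) = 0, a(20) = 5, a(21) = 5, a(22) = 10, a(23) = 15, a(24) = 7, a(25) = 4.
Since (a(24), a(25)) = (a(0), a(1)) = (7, 4) (two consecutive terms determine the rest), the sequence is periodic with period 24.
(1532 - 0) mod 24 = 20, so a(1532) = a(20) = 5.

5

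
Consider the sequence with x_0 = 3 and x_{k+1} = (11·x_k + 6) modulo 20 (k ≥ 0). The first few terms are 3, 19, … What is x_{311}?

Computing terms: x_0 = 3, x_1 = 19, x_2 = 15, x_3 = 11, x_4 = 7, x_5 = 3.
The sequence repeats with period 5.
So x_{311} = x_{0 + ((311-0) mod 5)} = x_1 = 19.

19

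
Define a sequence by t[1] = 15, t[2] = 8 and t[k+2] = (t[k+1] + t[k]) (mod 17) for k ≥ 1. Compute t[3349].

Computing terms: t[1] = 15, t[2] = 8, t[3] = 6, t[4] = 14, t[5] = 3, t[6] = 0, t[7] = 3, t[8] = 3, t[9] = 6, t[10] = 9, t[11] = 15, t[12] = 7, t[13] = 5, t[14] = 12, t[15] = 0, t[16] = 12, t[17] = 12, t[18] = 7, t[19] = 2, t[20] = 9, t[21] = 11, t[22] = 3, t[23] = 14, t[24] = 0, t[25] = 14, t[26] = 14, t[27] = 11, t[28] = 8, t[29] = 2, t[30] = 10, t[31] = 12, t[32] = 5, t[33] = 0, t[34] = 5, t[35] = 5, t[36] = 10, t[37] = 15, t[38] = 8.
The sequence repeats with period 36.
So t[3349] = t[1 + ((3349-1) mod 36)] = t[1] = 15.

15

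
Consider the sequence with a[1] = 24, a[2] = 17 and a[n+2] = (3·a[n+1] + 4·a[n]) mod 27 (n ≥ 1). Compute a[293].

Listing terms: a[1] = 24, a[2] = 17, a[3] = 12, a[4] = 23, a[5] = 9, a[6] = 11, a[7] = 15, a[8] = 8, a[9] = 3, a[10] = 14, a[11] = 0, a[12] = 2, a[13] = 6, a[14] = 26, a[15] = 21, a[16] = 5, a[17] = 18, a[18] = 20, a[19] = 24, a[20] = 17.
The sequence repeats with period 18.
So a[293] = a[1 + ((293-1) mod 18)] = a[5] = 9.

9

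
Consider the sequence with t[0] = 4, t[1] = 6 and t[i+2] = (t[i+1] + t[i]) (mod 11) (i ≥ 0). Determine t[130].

Listing terms: t[0] = 4; t[1] = 6; t[2] = 10; t[3] = 5; t[4] = 4; t[5] = 9; t[6] = 2; t[7] = 0; t[8] = 2; t[9] = 2; t[10] = 4; t[11] = 6.
Since (t[10], t[11]) = (t[0], t[1]) = (4, 6) (two consecutive terms determine the rest), the sequence is periodic with period 10.
(130 - 0) mod 10 = 0, so t[130] = t[0] = 4.

4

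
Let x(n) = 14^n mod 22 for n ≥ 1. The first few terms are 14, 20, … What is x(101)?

Computing terms: x(1) = 14, x(2) = 20, x(3) = 16, x(4) = 4, x(5) = 12, x(6) = 14.
Since x(6) = x(1) = 14, the sequence is periodic with period 5.
So x(101) = x(1 + ((101-1) mod 5)) = x(1) = 14.

14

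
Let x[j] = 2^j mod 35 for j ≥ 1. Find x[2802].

x[1] = 2,  x[2] = 4,  x[3] = 8,  x[4] = 16,  x[5] = 32,  x[6] = 29,  x[7] = 23,  x[8] = 11,  x[9] = 22,  x[10] = 9,  x[11] = 18,  x[12] = 1,  x[13] = 2.
The sequence repeats with period 12.
(2802 - 1) mod 12 = 5, so x[2802] = x[6] = 29.

29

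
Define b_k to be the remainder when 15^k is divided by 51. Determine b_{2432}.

Listing terms: b_1 = 15,  b_2 = 21,  b_3 = 9,  b_4 = 33,  b_5 = 36,  b_6 = 30,  b_7 = 42,  b_8 = 18,  b_9 = 15.
Since b_9 = b_1 = 15, the sequence is periodic with period 8.
So b_{2432} = b_{1 + ((2432-1) mod 8)} = b_8 = 18.

18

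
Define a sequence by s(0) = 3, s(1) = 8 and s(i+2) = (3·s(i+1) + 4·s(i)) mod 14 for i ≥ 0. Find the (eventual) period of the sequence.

s(0) = 3,  s(1) = 8,  s(2) = 8,  s(3) = 0,  s(4) = 4,  s(5) = 12,  s(6) = 10,  s(7) = 8,  s(8) = 8.
Since (s(7), s(8)) = (s(1), s(2)) = (8, 8) (two consecutive terms determine the rest), the sequence is eventually periodic: after a pre-period of length 1 it cycles with period 6.

6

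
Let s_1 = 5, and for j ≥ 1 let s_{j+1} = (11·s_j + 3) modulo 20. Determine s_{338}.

6

Computing terms: s_1 = 5,  s_2 = 18,  s_3 = 1,  s_4 = 14,  s_5 = 17,  s_6 = 10,  s_7 = 13,  s_8 = 6,  s_9 = 9,  s_{10} = 2,  s_{11} = 5.
The sequence repeats with period 10.
So s_{338} = s_{1 + ((338-1) mod 10)} = s_8 = 6.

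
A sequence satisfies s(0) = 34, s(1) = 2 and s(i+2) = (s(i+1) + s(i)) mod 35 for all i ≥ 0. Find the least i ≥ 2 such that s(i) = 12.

s(0) = 34, s(1) = 2, s(2) = 1, s(3) = 3, s(4) = 4, s(5) = 7, s(6) = 11, s(7) = 18, s(8) = 29, s(9) = 12, s(10) = 6, s(11) = 18, s(12) = 24, s(13) = 7, s(14) = 31, s(15) = 3, s(16) = 34, s(17) = 2.
The sequence repeats with period 16.
The value 12 first appears (with i ≥ 2) at s(9).

9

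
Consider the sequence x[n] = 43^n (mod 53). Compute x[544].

44

We have x[0] = 1,  x[1] = 43,  x[2] = 47,  x[3] = 7,  x[4] = 36,  x[5] = 11,  x[6] = 49,  x[7] = 40,  x[8] = 24,  x[9] = 25,  x[10] = 15,  x[11] = 9,  x[12] = 16,  x[13] = 52,  x[14] = 10,  x[15] = 6,  x[16] = 46,  x[17] = 17,  x[18] = 42,  x[19] = 4,  x[20] = 13,  x[21] = 29,  x[22] = 28,  x[23] = 38,  x[24] = 44,  x[25] = 37,  x[26] = 1.
Since x[26] = x[0] = 1, the sequence is periodic with period 26.
(544 - 0) mod 26 = 24, so x[544] = x[24] = 44.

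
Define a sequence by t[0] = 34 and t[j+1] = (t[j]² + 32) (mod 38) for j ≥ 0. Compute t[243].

Computing terms: t[0] = 34; t[1] = 10; t[2] = 18; t[3] = 14; t[4] = 0; t[5] = 32; t[6] = 30; t[7] = 20; t[8] = 14.
Since t[8] = t[3] = 14, the sequence is eventually periodic: after a pre-period of length 3 it cycles with period 5.
For j ≥ 3, t[j] depends only on (j - 3) mod 5. (243 - 3) mod 5 = 0, so t[243] = t[3] = 14.

14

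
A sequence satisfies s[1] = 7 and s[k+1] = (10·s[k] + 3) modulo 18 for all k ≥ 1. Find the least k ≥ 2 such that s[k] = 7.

s[1] = 7,  s[2] = 1,  s[3] = 13,  s[4] = 7.
The sequence repeats with period 3.
The value 7 next appears (with k ≥ 2) at s[4].

4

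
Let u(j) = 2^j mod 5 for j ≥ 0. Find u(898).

4

Listing terms: u(0) = 1,  u(1) = 2,  u(2) = 4,  u(3) = 3,  u(4) = 1.
Since u(4) = u(0) = 1, the sequence is periodic with period 4.
(898 - 0) mod 4 = 2, so u(898) = u(2) = 4.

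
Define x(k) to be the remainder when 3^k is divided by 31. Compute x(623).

11

Listing terms: x(1) = 3, x(2) = 9, x(3) = 27, x(4) = 19, x(5) = 26, x(6) = 16, x(7) = 17, x(8) = 20, x(9) = 29, x(10) = 25, x(11) = 13, x(12) = 8, x(13) = 24, x(14) = 10, x(15) = 30, x(16) = 28, x(17) = 22, x(18) = 4, x(19) = 12, x(20) = 5, x(21) = 15, x(22) = 14, x(23) = 11, x(24) = 2, x(25) = 6, x(26) = 18, x(27) = 23, x(28) = 7, x(29) = 21, x(30) = 1, x(31) = 3.
Since x(31) = x(1) = 3, the sequence is periodic with period 30.
(623 - 1) mod 30 = 22, so x(623) = x(23) = 11.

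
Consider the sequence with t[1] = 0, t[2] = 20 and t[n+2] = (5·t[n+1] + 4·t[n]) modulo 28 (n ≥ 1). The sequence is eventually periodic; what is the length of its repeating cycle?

48

We have t[1] = 0, t[2] = 20, t[3] = 16, t[4] = 20, t[5] = 24, t[6] = 4, t[7] = 4, t[8] = 8, t[9] = 0, t[10] = 4, t[11] = 20, t[12] = 4, t[13] = 16, t[14] = 12, t[15] = 12, t[16] = 24, t[17] = 0, t[18] = 12, t[19] = 4, t[20] = 12, t[21] = 20, t[22] = 8, t[23] = 8, t[24] = 16, t[25] = 0, t[26] = 8, t[27] = 12, t[28] = 8, t[29] = 4, t[30] = 24, t[31] = 24, t[32] = 20, t[33] = 0, t[34] = 24, t[35] = 8, t[36] = 24, t[37] = 12, t[38] = 16, t[39] = 16, t[40] = 4, t[41] = 0, t[42] = 16, t[43] = 24, t[44] = 16, t[45] = 8, t[46] = 20, t[47] = 20, t[48] = 12, t[49] = 0, t[50] = 20.
Since (t[49], t[50]) = (t[1], t[2]) = (0, 20) (two consecutive terms determine the rest), the sequence is periodic with period 48.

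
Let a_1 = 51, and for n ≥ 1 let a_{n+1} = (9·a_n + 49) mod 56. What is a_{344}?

a_1 = 51, a_2 = 4, a_3 = 29, a_4 = 30, a_5 = 39, a_6 = 8, a_7 = 9, a_8 = 18, a_9 = 43, a_{10} = 44, a_{11} = 53, a_{12} = 22, a_{13} = 23, a_{14} = 32, a_{15} = 1, a_{16} = 2, a_{17} = 11, a_{18} = 36, a_{19} = 37, a_{20} = 46, a_{21} = 15, a_{22} = 16, a_{23} = 25, a_{24} = 50, a_{25} = 51.
The sequence repeats with period 24.
(344 - 1) mod 24 = 7, so a_{344} = a_8 = 18.

18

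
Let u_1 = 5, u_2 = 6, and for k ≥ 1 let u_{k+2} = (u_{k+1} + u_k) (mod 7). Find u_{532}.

3

Computing terms: u_1 = 5,  u_2 = 6,  u_3 = 4,  u_4 = 3,  u_5 = 0,  u_6 = 3,  u_7 = 3,  u_8 = 6,  u_9 = 2,  u_{10} = 1,  u_{11} = 3,  u_{12} = 4,  u_{13} = 0,  u_{14} = 4,  u_{15} = 4,  u_{16} = 1,  u_{17} = 5,  u_{18} = 6.
Since (u_{17}, u_{18}) = (u_1, u_2) = (5, 6) (two consecutive terms determine the rest), the sequence is periodic with period 16.
So u_{532} = u_{1 + ((532-1) mod 16)} = u_4 = 3.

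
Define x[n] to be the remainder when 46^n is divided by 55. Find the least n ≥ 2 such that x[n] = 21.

5

x[1] = 46,  x[2] = 26,  x[3] = 41,  x[4] = 16,  x[5] = 21,  x[6] = 31,  x[7] = 51,  x[8] = 36,  x[9] = 6,  x[10] = 1,  x[11] = 46.
The sequence repeats with period 10.
The value 21 first appears (with n ≥ 2) at x[5].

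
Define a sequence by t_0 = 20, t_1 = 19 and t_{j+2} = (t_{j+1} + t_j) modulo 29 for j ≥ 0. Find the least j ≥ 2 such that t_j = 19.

Listing terms: t_0 = 20; t_1 = 19; t_2 = 10; t_3 = 0; t_4 = 10; t_5 = 10; t_6 = 20; t_7 = 1; t_8 = 21; t_9 = 22; t_{10} = 14; t_{11} = 7; t_{12} = 21; t_{13} = 28; t_{14} = 20; t_{15} = 19.
Since (t_{14}, t_{15}) = (t_0, t_1) = (20, 19) (two consecutive terms determine the rest), the sequence is periodic with period 14.
The value 19 next appears (with j ≥ 2) at t_{15}.

15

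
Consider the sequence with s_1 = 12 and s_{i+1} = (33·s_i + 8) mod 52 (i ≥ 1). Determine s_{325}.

12

Listing terms: s_1 = 12; s_2 = 40; s_3 = 28; s_4 = 48; s_5 = 32; s_6 = 24; s_7 = 20; s_8 = 44; s_9 = 4; s_{10} = 36; s_{11} = 0; s_{12} = 8; s_{13} = 12.
Since s_{13} = s_1 = 12, the sequence is periodic with period 12.
(325 - 1) mod 12 = 0, so s_{325} = s_1 = 12.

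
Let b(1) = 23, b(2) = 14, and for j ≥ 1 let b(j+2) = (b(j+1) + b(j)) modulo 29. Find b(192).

Listing terms: b(1) = 23, b(2) = 14, b(3) = 8, b(4) = 22, b(5) = 1, b(6) = 23, b(7) = 24, b(8) = 18, b(9) = 13, b(10) = 2, b(11) = 15, b(12) = 17, b(13) = 3, b(14) = 20, b(15) = 23, b(16) = 14.
The sequence repeats with period 14.
So b(192) = b(1 + ((192-1) mod 14)) = b(10) = 2.

2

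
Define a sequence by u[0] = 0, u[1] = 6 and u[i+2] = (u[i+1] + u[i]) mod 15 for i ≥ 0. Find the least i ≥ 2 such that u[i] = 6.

We have u[0] = 0; u[1] = 6; u[2] = 6; u[3] = 12; u[4] = 3; u[5] = 0; u[6] = 3; u[7] = 3; u[8] = 6; u[9] = 9; u[10] = 0; u[11] = 9; u[12] = 9; u[13] = 3; u[14] = 12; u[15] = 0; u[16] = 12; u[17] = 12; u[18] = 9; u[19] = 6; u[20] = 0; u[21] = 6.
Since (u[20], u[21]) = (u[0], u[1]) = (0, 6) (two consecutive terms determine the rest), the sequence is periodic with period 20.
The value 6 first appears (with i ≥ 2) at u[2].

2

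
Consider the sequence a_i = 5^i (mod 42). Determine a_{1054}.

37

Computing terms: a_1 = 5, a_2 = 25, a_3 = 41, a_4 = 37, a_5 = 17, a_6 = 1, a_7 = 5.
Since a_7 = a_1 = 5, the sequence is periodic with period 6.
(1054 - 1) mod 6 = 3, so a_{1054} = a_4 = 37.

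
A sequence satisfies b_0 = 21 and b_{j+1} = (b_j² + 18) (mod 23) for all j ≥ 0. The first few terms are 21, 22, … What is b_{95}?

Listing terms: b_0 = 21,  b_1 = 22,  b_2 = 19,  b_3 = 11,  b_4 = 1,  b_5 = 19.
Since b_5 = b_2 = 19, the sequence is eventually periodic: after a pre-period of length 2 it cycles with period 3.
For j ≥ 2, b_j depends only on (j - 2) mod 3. (95 - 2) mod 3 = 0, so b_{95} = b_2 = 19.

19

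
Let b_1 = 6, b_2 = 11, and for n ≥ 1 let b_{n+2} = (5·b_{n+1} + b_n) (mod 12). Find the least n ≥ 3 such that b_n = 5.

We have b_1 = 6,  b_2 = 11,  b_3 = 1,  b_4 = 4,  b_5 = 9,  b_6 = 1,  b_7 = 2,  b_8 = 11,  b_9 = 9,  b_{10} = 8,  b_{11} = 1,  b_{12} = 1,  b_{13} = 6,  b_{14} = 7,  b_{15} = 5,  b_{16} = 8,  b_{17} = 9,  b_{18} = 5,  b_{19} = 10,  b_{20} = 7,  b_{21} = 9,  b_{22} = 4,  b_{23} = 5,  b_{24} = 5,  b_{25} = 6,  b_{26} = 11.
The sequence repeats with period 24.
The value 5 first appears (with n ≥ 3) at b_{15}.

15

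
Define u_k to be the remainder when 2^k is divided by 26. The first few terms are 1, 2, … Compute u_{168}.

14

Computing terms: u_0 = 1,  u_1 = 2,  u_2 = 4,  u_3 = 8,  u_4 = 16,  u_5 = 6,  u_6 = 12,  u_7 = 24,  u_8 = 22,  u_9 = 18,  u_{10} = 10,  u_{11} = 20,  u_{12} = 14,  u_{13} = 2.
Since u_{13} = u_1 = 2, the sequence is eventually periodic: after a pre-period of length 1 it cycles with period 12.
For k ≥ 1, u_k depends only on (k - 1) mod 12. (168 - 1) mod 12 = 11, so u_{168} = u_{12} = 14.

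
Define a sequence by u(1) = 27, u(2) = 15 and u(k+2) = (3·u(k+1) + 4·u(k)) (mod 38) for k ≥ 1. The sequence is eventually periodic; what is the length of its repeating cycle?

We have u(1) = 27,  u(2) = 15,  u(3) = 1,  u(4) = 25,  u(5) = 3,  u(6) = 33,  u(7) = 35,  u(8) = 9,  u(9) = 15,  u(10) = 5,  u(11) = 37,  u(12) = 17,  u(13) = 9,  u(14) = 19,  u(15) = 17,  u(16) = 13,  u(17) = 31,  u(18) = 31,  u(19) = 27,  u(20) = 15.
The sequence repeats with period 18.

18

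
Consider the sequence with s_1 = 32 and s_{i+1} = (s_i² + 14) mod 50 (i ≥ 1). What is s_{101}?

s_1 = 32, s_2 = 38, s_3 = 8, s_4 = 28, s_5 = 48, s_6 = 18, s_7 = 38.
Since s_7 = s_2 = 38, the sequence is eventually periodic: after a pre-period of length 1 it cycles with period 5.
For i ≥ 2, s_i depends only on (i - 2) mod 5. (101 - 2) mod 5 = 4, so s_{101} = s_6 = 18.

18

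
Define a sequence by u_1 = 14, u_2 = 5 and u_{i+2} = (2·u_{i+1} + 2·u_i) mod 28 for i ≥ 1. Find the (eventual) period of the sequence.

48

Listing terms: u_1 = 14, u_2 = 5, u_3 = 10, u_4 = 2, u_5 = 24, u_6 = 24, u_7 = 12, u_8 = 16, u_9 = 0, u_{10} = 4, u_{11} = 8, u_{12} = 24, u_{13} = 8, u_{14} = 8, u_{15} = 4, u_{16} = 24, u_{17} = 0, u_{18} = 20, u_{19} = 12, u_{20} = 8, u_{21} = 12, u_{22} = 12, u_{23} = 20, u_{24} = 8, u_{25} = 0, u_{26} = 16, u_{27} = 4, u_{28} = 12, u_{29} = 4, u_{30} = 4, u_{31} = 16, u_{32} = 12, u_{33} = 0, u_{34} = 24, u_{35} = 20, u_{36} = 4, u_{37} = 20, u_{38} = 20, u_{39} = 24, u_{40} = 4, u_{41} = 0, u_{42} = 8, u_{43} = 16, u_{44} = 20, u_{45} = 16, u_{46} = 16, u_{47} = 8, u_{48} = 20, u_{49} = 0, u_{50} = 12, u_{51} = 24, u_{52} = 16, u_{53} = 24, u_{54} = 24.
Since (u_{53}, u_{54}) = (u_5, u_6) = (24, 24) (two consecutive terms determine the rest), the sequence is eventually periodic: after a pre-period of length 4 it cycles with period 48.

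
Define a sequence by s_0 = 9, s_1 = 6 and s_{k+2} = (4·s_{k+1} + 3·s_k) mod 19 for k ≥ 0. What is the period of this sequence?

We have s_0 = 9; s_1 = 6; s_2 = 13; s_3 = 13; s_4 = 15; s_5 = 4; s_6 = 4; s_7 = 9; s_8 = 10; s_9 = 10; s_{10} = 13; s_{11} = 6; s_{12} = 6; s_{13} = 4; s_{14} = 15; s_{15} = 15; s_{16} = 10; s_{17} = 9; s_{18} = 9; s_{19} = 6.
The sequence repeats with period 18.

18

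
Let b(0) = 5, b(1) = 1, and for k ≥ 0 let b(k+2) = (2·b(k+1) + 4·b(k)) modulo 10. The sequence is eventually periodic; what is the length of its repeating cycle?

Computing terms: b(0) = 5; b(1) = 1; b(2) = 2; b(3) = 8; b(4) = 4; b(5) = 0; b(6) = 6; b(7) = 2; b(8) = 8.
Since (b(7), b(8)) = (b(2), b(3)) = (2, 8) (two consecutive terms determine the rest), the sequence is eventually periodic: after a pre-period of length 2 it cycles with period 5.

5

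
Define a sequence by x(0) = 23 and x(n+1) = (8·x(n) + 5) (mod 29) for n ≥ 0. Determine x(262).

x(0) = 23, x(1) = 15, x(2) = 9, x(3) = 19, x(4) = 12, x(5) = 14, x(6) = 1, x(7) = 13, x(8) = 22, x(9) = 7, x(10) = 3, x(11) = 0, x(12) = 5, x(13) = 16, x(14) = 17, x(15) = 25, x(16) = 2, x(17) = 21, x(18) = 28, x(19) = 26, x(20) = 10, x(21) = 27, x(22) = 18, x(23) = 4, x(24) = 8, x(25) = 11, x(26) = 6, x(27) = 24, x(28) = 23.
Since x(28) = x(0) = 23, the sequence is periodic with period 28.
(262 - 0) mod 28 = 10, so x(262) = x(10) = 3.

3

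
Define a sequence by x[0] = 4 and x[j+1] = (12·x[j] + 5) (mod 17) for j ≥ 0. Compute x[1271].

6

x[0] = 4; x[1] = 2; x[2] = 12; x[3] = 13; x[4] = 8; x[5] = 16; x[6] = 10; x[7] = 6; x[8] = 9; x[9] = 11; x[10] = 1; x[11] = 0; x[12] = 5; x[13] = 14; x[14] = 3; x[15] = 7; x[16] = 4.
Since x[16] = x[0] = 4, the sequence is periodic with period 16.
(1271 - 0) mod 16 = 7, so x[1271] = x[7] = 6.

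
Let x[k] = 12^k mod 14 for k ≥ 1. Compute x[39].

6

We have x[1] = 12, x[2] = 4, x[3] = 6, x[4] = 2, x[5] = 10, x[6] = 8, x[7] = 12.
Since x[7] = x[1] = 12, the sequence is periodic with period 6.
So x[39] = x[1 + ((39-1) mod 6)] = x[3] = 6.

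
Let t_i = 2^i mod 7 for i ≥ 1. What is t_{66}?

t_1 = 2,  t_2 = 4,  t_3 = 1,  t_4 = 2.
The sequence repeats with period 3.
(66 - 1) mod 3 = 2, so t_{66} = t_3 = 1.

1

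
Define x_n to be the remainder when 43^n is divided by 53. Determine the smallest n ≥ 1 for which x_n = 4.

19

Computing terms: x_0 = 1, x_1 = 43, x_2 = 47, x_3 = 7, x_4 = 36, x_5 = 11, x_6 = 49, x_7 = 40, x_8 = 24, x_9 = 25, x_{10} = 15, x_{11} = 9, x_{12} = 16, x_{13} = 52, x_{14} = 10, x_{15} = 6, x_{16} = 46, x_{17} = 17, x_{18} = 42, x_{19} = 4, x_{20} = 13, x_{21} = 29, x_{22} = 28, x_{23} = 38, x_{24} = 44, x_{25} = 37, x_{26} = 1.
The sequence repeats with period 26.
The value 4 first appears (with n ≥ 1) at x_{19}.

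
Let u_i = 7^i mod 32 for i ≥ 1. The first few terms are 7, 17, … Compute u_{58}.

We have u_1 = 7,  u_2 = 17,  u_3 = 23,  u_4 = 1,  u_5 = 7.
Since u_5 = u_1 = 7, the sequence is periodic with period 4.
(58 - 1) mod 4 = 1, so u_{58} = u_2 = 17.

17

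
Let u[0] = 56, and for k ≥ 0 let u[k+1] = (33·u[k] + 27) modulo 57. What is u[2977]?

Listing terms: u[0] = 56; u[1] = 51; u[2] = 0; u[3] = 27; u[4] = 6; u[5] = 54; u[6] = 42; u[7] = 45; u[8] = 30; u[9] = 48; u[10] = 15; u[11] = 9; u[12] = 39; u[13] = 3; u[14] = 12; u[15] = 24; u[16] = 21; u[17] = 36; u[18] = 18; u[19] = 51.
Since u[19] = u[1] = 51, the sequence is eventually periodic: after a pre-period of length 1 it cycles with period 18.
For k ≥ 1, u[k] depends only on (k - 1) mod 18. (2977 - 1) mod 18 = 6, so u[2977] = u[7] = 45.

45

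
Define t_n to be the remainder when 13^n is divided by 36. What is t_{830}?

t_0 = 1,  t_1 = 13,  t_2 = 25,  t_3 = 1.
Since t_3 = t_0 = 1, the sequence is periodic with period 3.
So t_{830} = t_{0 + ((830-0) mod 3)} = t_2 = 25.

25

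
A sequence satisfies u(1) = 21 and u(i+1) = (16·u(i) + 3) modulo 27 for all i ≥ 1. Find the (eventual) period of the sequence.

u(1) = 21, u(2) = 15, u(3) = 0, u(4) = 3, u(5) = 24, u(6) = 9, u(7) = 12, u(8) = 6, u(9) = 18, u(10) = 21.
Since u(10) = u(1) = 21, the sequence is periodic with period 9.

9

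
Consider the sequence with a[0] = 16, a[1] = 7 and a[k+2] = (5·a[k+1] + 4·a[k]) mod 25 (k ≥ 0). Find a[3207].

Listing terms: a[0] = 16,  a[1] = 7,  a[2] = 24,  a[3] = 23,  a[4] = 11,  a[5] = 22,  a[6] = 4,  a[7] = 8,  a[8] = 6,  a[9] = 12,  a[10] = 9,  a[11] = 18,  a[12] = 1,  a[13] = 2,  a[14] = 14,  a[15] = 3,  a[16] = 21,  a[17] = 17,  a[18] = 19,  a[19] = 13,  a[20] = 16,  a[21] = 7.
The sequence repeats with period 20.
So a[3207] = a[0 + ((3207-0) mod 20)] = a[7] = 8.

8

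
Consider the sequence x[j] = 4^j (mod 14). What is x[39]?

We have x[1] = 4,  x[2] = 2,  x[3] = 8,  x[4] = 4.
The sequence repeats with period 3.
So x[39] = x[1 + ((39-1) mod 3)] = x[3] = 8.

8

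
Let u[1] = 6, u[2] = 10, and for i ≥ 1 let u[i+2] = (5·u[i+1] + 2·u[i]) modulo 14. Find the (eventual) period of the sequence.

Computing terms: u[1] = 6, u[2] = 10, u[3] = 6, u[4] = 8, u[5] = 10, u[6] = 10, u[7] = 0, u[8] = 6, u[9] = 2, u[10] = 8, u[11] = 2, u[12] = 12, u[13] = 8, u[14] = 8, u[15] = 0, u[16] = 2, u[17] = 10, u[18] = 12, u[19] = 10, u[20] = 4, u[21] = 12, u[22] = 12, u[23] = 0, u[24] = 10, u[25] = 8, u[26] = 4, u[27] = 8, u[28] = 6, u[29] = 4, u[30] = 4, u[31] = 0, u[32] = 8, u[33] = 12, u[34] = 6, u[35] = 12, u[36] = 2, u[37] = 6, u[38] = 6, u[39] = 0, u[40] = 12, u[41] = 4, u[42] = 2, u[43] = 4, u[44] = 10, u[45] = 2, u[46] = 2, u[47] = 0, u[48] = 4, u[49] = 6, u[50] = 10.
Since (u[49], u[50]) = (u[1], u[2]) = (6, 10) (two consecutive terms determine the rest), the sequence is periodic with period 48.

48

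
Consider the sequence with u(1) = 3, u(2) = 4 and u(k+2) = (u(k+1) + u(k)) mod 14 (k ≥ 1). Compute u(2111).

2

We have u(1) = 3, u(2) = 4, u(3) = 7, u(4) = 11, u(5) = 4, u(6) = 1, u(7) = 5, u(8) = 6, u(9) = 11, u(10) = 3, u(11) = 0, u(12) = 3, u(13) = 3, u(14) = 6, u(15) = 9, u(16) = 1, u(17) = 10, u(18) = 11, u(19) = 7, u(20) = 4, u(21) = 11, u(22) = 1, u(23) = 12, u(24) = 13, u(25) = 11, u(26) = 10, u(27) = 7, u(28) = 3, u(29) = 10, u(30) = 13, u(31) = 9, u(32) = 8, u(33) = 3, u(34) = 11, u(35) = 0, u(36) = 11, u(37) = 11, u(38) = 8, u(39) = 5, u(40) = 13, u(41) = 4, u(42) = 3, u(43) = 7, u(44) = 10, u(45) = 3, u(46) = 13, u(47) = 2, u(48) = 1, u(49) = 3, u(50) = 4.
The sequence repeats with period 48.
(2111 - 1) mod 48 = 46, so u(2111) = u(47) = 2.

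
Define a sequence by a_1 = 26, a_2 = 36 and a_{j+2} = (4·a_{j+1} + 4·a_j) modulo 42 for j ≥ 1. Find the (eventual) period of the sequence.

24

We have a_1 = 26, a_2 = 36, a_3 = 38, a_4 = 2, a_5 = 34, a_6 = 18, a_7 = 40, a_8 = 22, a_9 = 38, a_{10} = 30, a_{11} = 20, a_{12} = 32, a_{13} = 40, a_{14} = 36, a_{15} = 10, a_{16} = 16, a_{17} = 20, a_{18} = 18, a_{19} = 26, a_{20} = 8, a_{21} = 10, a_{22} = 30, a_{23} = 34, a_{24} = 4, a_{25} = 26, a_{26} = 36.
Since (a_{25}, a_{26}) = (a_1, a_2) = (26, 36) (two consecutive terms determine the rest), the sequence is periodic with period 24.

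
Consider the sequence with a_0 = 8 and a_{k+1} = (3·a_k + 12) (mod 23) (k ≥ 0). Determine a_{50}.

11

a_0 = 8; a_1 = 13; a_2 = 5; a_3 = 4; a_4 = 1; a_5 = 15; a_6 = 11; a_7 = 22; a_8 = 9; a_9 = 16; a_{10} = 14; a_{11} = 8.
Since a_{11} = a_0 = 8, the sequence is periodic with period 11.
(50 - 0) mod 11 = 6, so a_{50} = a_6 = 11.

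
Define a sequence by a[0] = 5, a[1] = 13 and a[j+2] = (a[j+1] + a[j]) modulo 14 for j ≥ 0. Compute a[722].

Computing terms: a[0] = 5,  a[1] = 13,  a[2] = 4,  a[3] = 3,  a[4] = 7,  a[5] = 10,  a[6] = 3,  a[7] = 13,  a[8] = 2,  a[9] = 1,  a[10] = 3,  a[11] = 4,  a[12] = 7,  a[13] = 11,  a[14] = 4,  a[15] = 1,  a[16] = 5,  a[17] = 6,  a[18] = 11,  a[19] = 3,  a[20] = 0,  a[21] = 3,  a[22] = 3,  a[23] = 6,  a[24] = 9,  a[25] = 1,  a[26] = 10,  a[27] = 11,  a[28] = 7,  a[29] = 4,  a[30] = 11,  a[31] = 1,  a[32] = 12,  a[33] = 13,  a[34] = 11,  a[35] = 10,  a[36] = 7,  a[37] = 3,  a[38] = 10,  a[39] = 13,  a[40] = 9,  a[41] = 8,  a[42] = 3,  a[43] = 11,  a[44] = 0,  a[45] = 11,  a[46] = 11,  a[47] = 8,  a[48] = 5,  a[49] = 13.
Since (a[48], a[49]) = (a[0], a[1]) = (5, 13) (two consecutive terms determine the rest), the sequence is periodic with period 48.
So a[722] = a[0 + ((722-0) mod 48)] = a[2] = 4.

4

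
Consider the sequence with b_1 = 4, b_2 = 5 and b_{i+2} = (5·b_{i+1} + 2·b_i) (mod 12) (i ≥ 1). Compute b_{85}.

1

Computing terms: b_1 = 4; b_2 = 5; b_3 = 9; b_4 = 7; b_5 = 5; b_6 = 3; b_7 = 1; b_8 = 11; b_9 = 9; b_{10} = 7.
Since (b_9, b_{10}) = (b_3, b_4) = (9, 7) (two consecutive terms determine the rest), the sequence is eventually periodic: after a pre-period of length 2 it cycles with period 6.
For i ≥ 3, b_i depends only on (i - 3) mod 6. (85 - 3) mod 6 = 4, so b_{85} = b_7 = 1.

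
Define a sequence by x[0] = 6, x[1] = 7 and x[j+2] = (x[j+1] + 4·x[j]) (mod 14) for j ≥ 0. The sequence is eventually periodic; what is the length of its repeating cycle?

Listing terms: x[0] = 6, x[1] = 7, x[2] = 3, x[3] = 3, x[4] = 1, x[5] = 13, x[6] = 3, x[7] = 13, x[8] = 11, x[9] = 7, x[10] = 9, x[11] = 9, x[12] = 3, x[13] = 11, x[14] = 9, x[15] = 11, x[16] = 5, x[17] = 7, x[18] = 13, x[19] = 13, x[20] = 9, x[21] = 5, x[22] = 13, x[23] = 5, x[24] = 1, x[25] = 7, x[26] = 11, x[27] = 11, x[28] = 13, x[29] = 1, x[30] = 11, x[31] = 1, x[32] = 3, x[33] = 7, x[34] = 5, x[35] = 5, x[36] = 11, x[37] = 3, x[38] = 5, x[39] = 3, x[40] = 9, x[41] = 7, x[42] = 1, x[43] = 1, x[44] = 5, x[45] = 9, x[46] = 1, x[47] = 9, x[48] = 13, x[49] = 7, x[50] = 3.
Since (x[49], x[50]) = (x[1], x[2]) = (7, 3) (two consecutive terms determine the rest), the sequence is eventually periodic: after a pre-period of length 1 it cycles with period 48.

48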